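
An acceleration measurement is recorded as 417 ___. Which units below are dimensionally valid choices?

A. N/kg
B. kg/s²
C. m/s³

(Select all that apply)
A

acceleration has SI base units: m / s^2

Checking each option against m / s^2:
  A. N/kg: ✓ matches
  B. kg/s²: ✗ does not match
  C. m/s³: ✗ does not match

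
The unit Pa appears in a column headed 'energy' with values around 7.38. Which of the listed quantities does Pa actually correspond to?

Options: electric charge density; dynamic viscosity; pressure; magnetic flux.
pressure

energy should have units dimensionally equivalent to kg * m^2 / s^2 (e.g. J).
The given unit 'Pa' reduces to kg / (m * s^2). Of the listed options, that is the dimensionality of pressure.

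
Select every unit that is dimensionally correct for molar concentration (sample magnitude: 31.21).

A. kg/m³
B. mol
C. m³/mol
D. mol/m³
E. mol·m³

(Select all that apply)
D

molar concentration has SI base units: mol / m^3

Checking each option against mol / m^3:
  A. kg/m³: ✗ does not match
  B. mol: ✗ does not match
  C. m³/mol: ✗ does not match
  D. mol/m³: ✓ matches
  E. mol·m³: ✗ does not match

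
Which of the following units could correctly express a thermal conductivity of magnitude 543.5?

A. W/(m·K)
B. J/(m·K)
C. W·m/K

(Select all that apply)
A

thermal conductivity has SI base units: kg * m / (s^3 * K)

Checking each option against kg * m / (s^3 * K):
  A. W/(m·K): ✓ matches
  B. J/(m·K): ✗ does not match
  C. W·m/K: ✗ does not match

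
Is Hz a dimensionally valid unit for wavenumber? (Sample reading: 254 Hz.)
No

wavenumber has SI base units: 1 / m
Hz does NOT reduce to 1 / m; a valid unit for wavenumber would be e.g. 1/m.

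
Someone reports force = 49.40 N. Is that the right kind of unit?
Yes

force has SI base units: kg * m / s^2
N reduces to the same SI base units, so it is a valid unit for force.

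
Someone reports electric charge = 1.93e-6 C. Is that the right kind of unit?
Yes

electric charge has SI base units: A * s
C reduces to the same SI base units, so it is a valid unit for electric charge.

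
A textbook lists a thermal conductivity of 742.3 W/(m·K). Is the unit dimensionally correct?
Yes

thermal conductivity has SI base units: kg * m / (s^3 * K)
W/(m·K) reduces to the same SI base units, so it is a valid unit for thermal conductivity.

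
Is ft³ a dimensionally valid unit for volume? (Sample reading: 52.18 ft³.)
Yes

volume has SI base units: m^3
ft³ reduces to the same SI base units, so it is a valid unit for volume.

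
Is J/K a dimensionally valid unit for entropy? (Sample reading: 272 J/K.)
Yes

entropy has SI base units: kg * m^2 / (s^2 * K)
J/K reduces to the same SI base units, so it is a valid unit for entropy.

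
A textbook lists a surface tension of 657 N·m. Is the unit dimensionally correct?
No

surface tension has SI base units: kg / s^2
N·m does NOT reduce to kg / s^2; a valid unit for surface tension would be e.g. N/m.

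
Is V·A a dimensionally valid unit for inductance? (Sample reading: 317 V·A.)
No

inductance has SI base units: kg * m^2 / (A^2 * s^2)
V·A does NOT reduce to kg * m^2 / (A^2 * s^2); a valid unit for inductance would be e.g. H.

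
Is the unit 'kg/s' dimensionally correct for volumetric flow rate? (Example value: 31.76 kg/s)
No

volumetric flow rate has SI base units: m^3 / s
kg/s does NOT reduce to m^3 / s; a valid unit for volumetric flow rate would be e.g. m³/s.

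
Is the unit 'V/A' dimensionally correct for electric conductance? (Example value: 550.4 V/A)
No

electric conductance has SI base units: A^2 * s^3 / (kg * m^2)
V/A does NOT reduce to A^2 * s^3 / (kg * m^2); a valid unit for electric conductance would be e.g. S.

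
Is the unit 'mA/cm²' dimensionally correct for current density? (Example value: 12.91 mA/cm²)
Yes

current density has SI base units: A / m^2
mA/cm² reduces to the same SI base units, so it is a valid unit for current density.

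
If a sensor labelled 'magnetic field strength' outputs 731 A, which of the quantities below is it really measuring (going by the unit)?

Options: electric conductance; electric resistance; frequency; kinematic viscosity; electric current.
electric current

magnetic field strength should have units dimensionally equivalent to A / m (e.g. A/m).
The given unit 'A' reduces to A. Of the listed options, that is the dimensionality of electric current.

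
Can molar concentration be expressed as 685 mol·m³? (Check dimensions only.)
No

molar concentration has SI base units: mol / m^3
mol·m³ does NOT reduce to mol / m^3; a valid unit for molar concentration would be e.g. mol/m³.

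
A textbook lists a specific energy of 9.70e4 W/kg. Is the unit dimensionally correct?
No

specific energy has SI base units: m^2 / s^2
W/kg does NOT reduce to m^2 / s^2; a valid unit for specific energy would be e.g. J/kg.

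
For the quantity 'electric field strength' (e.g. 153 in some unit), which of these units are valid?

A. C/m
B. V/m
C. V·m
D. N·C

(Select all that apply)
B

electric field strength has SI base units: kg * m / (A * s^3)

Checking each option against kg * m / (A * s^3):
  A. C/m: ✗ does not match
  B. V/m: ✓ matches
  C. V·m: ✗ does not match
  D. N·C: ✗ does not match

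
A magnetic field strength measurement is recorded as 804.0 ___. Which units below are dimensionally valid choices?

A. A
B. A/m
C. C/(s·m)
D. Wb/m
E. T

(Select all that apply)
B, C

magnetic field strength has SI base units: A / m

Checking each option against A / m:
  A. A: ✗ does not match
  B. A/m: ✓ matches
  C. C/(s·m): ✓ matches
  D. Wb/m: ✗ does not match
  E. T: ✗ does not match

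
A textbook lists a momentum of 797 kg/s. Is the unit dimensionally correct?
No

momentum has SI base units: kg * m / s
kg/s does NOT reduce to kg * m / s; a valid unit for momentum would be e.g. kg·m/s.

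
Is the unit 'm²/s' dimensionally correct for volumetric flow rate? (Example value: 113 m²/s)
No

volumetric flow rate has SI base units: m^3 / s
m²/s does NOT reduce to m^3 / s; a valid unit for volumetric flow rate would be e.g. m³/s.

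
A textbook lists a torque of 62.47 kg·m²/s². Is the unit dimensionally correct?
Yes

torque has SI base units: kg * m^2 / s^2
kg·m²/s² reduces to the same SI base units, so it is a valid unit for torque.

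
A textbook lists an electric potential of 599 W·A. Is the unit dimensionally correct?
No

electric potential has SI base units: kg * m^2 / (A * s^3)
W·A does NOT reduce to kg * m^2 / (A * s^3); a valid unit for electric potential would be e.g. V.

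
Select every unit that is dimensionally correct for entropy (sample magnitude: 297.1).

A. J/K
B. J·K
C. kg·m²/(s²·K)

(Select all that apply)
A, C

entropy has SI base units: kg * m^2 / (s^2 * K)

Checking each option against kg * m^2 / (s^2 * K):
  A. J/K: ✓ matches
  B. J·K: ✗ does not match
  C. kg·m²/(s²·K): ✓ matches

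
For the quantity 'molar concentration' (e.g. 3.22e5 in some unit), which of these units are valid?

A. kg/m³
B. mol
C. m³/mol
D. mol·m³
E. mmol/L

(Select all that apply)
E

molar concentration has SI base units: mol / m^3

Checking each option against mol / m^3:
  A. kg/m³: ✗ does not match
  B. mol: ✗ does not match
  C. m³/mol: ✗ does not match
  D. mol·m³: ✗ does not match
  E. mmol/L: ✓ matches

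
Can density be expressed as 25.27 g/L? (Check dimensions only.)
Yes

density has SI base units: kg / m^3
g/L reduces to the same SI base units, so it is a valid unit for density.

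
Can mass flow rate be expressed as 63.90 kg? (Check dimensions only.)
No

mass flow rate has SI base units: kg / s
kg does NOT reduce to kg / s; a valid unit for mass flow rate would be e.g. kg/s.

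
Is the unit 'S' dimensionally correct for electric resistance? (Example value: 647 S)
No

electric resistance has SI base units: kg * m^2 / (A^2 * s^3)
S does NOT reduce to kg * m^2 / (A^2 * s^3); a valid unit for electric resistance would be e.g. Ω.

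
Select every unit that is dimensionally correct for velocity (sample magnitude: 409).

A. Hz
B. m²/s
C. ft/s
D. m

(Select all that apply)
C

velocity has SI base units: m / s

Checking each option against m / s:
  A. Hz: ✗ does not match
  B. m²/s: ✗ does not match
  C. ft/s: ✓ matches
  D. m: ✗ does not match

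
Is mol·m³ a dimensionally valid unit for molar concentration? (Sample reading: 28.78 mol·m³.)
No

molar concentration has SI base units: mol / m^3
mol·m³ does NOT reduce to mol / m^3; a valid unit for molar concentration would be e.g. mol/m³.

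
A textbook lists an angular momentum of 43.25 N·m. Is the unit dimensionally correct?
No

angular momentum has SI base units: kg * m^2 / s
N·m does NOT reduce to kg * m^2 / s; a valid unit for angular momentum would be e.g. kg·m²/s.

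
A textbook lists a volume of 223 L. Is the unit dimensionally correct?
Yes

volume has SI base units: m^3
L reduces to the same SI base units, so it is a valid unit for volume.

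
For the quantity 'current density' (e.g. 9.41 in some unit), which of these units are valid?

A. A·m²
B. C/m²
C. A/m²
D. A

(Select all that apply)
C

current density has SI base units: A / m^2

Checking each option against A / m^2:
  A. A·m²: ✗ does not match
  B. C/m²: ✗ does not match
  C. A/m²: ✓ matches
  D. A: ✗ does not match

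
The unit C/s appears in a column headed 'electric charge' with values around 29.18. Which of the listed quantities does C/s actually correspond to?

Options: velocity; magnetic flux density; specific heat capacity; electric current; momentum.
electric current

electric charge should have units dimensionally equivalent to A * s (e.g. C).
The given unit 'C/s' reduces to A. Of the listed options, that is the dimensionality of electric current.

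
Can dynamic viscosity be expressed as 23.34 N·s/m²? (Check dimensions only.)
Yes

dynamic viscosity has SI base units: kg / (m * s)
N·s/m² reduces to the same SI base units, so it is a valid unit for dynamic viscosity.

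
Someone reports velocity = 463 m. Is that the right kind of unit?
No

velocity has SI base units: m / s
m does NOT reduce to m / s; a valid unit for velocity would be e.g. m/s.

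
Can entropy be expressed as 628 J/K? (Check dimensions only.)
Yes

entropy has SI base units: kg * m^2 / (s^2 * K)
J/K reduces to the same SI base units, so it is a valid unit for entropy.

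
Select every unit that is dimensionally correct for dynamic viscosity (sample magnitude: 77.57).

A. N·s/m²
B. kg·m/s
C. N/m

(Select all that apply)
A

dynamic viscosity has SI base units: kg / (m * s)

Checking each option against kg / (m * s):
  A. N·s/m²: ✓ matches
  B. kg·m/s: ✗ does not match
  C. N/m: ✗ does not match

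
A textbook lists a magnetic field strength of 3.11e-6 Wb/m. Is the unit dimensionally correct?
No

magnetic field strength has SI base units: A / m
Wb/m does NOT reduce to A / m; a valid unit for magnetic field strength would be e.g. A/m.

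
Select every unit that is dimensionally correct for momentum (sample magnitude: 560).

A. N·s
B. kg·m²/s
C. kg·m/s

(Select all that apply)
A, C

momentum has SI base units: kg * m / s

Checking each option against kg * m / s:
  A. N·s: ✓ matches
  B. kg·m²/s: ✗ does not match
  C. kg·m/s: ✓ matches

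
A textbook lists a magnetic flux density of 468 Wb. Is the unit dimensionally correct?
No

magnetic flux density has SI base units: kg / (A * s^2)
Wb does NOT reduce to kg / (A * s^2); a valid unit for magnetic flux density would be e.g. T.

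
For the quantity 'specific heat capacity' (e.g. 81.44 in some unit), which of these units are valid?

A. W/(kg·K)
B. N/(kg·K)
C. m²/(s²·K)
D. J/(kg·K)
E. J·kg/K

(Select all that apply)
C, D

specific heat capacity has SI base units: m^2 / (s^2 * K)

Checking each option against m^2 / (s^2 * K):
  A. W/(kg·K): ✗ does not match
  B. N/(kg·K): ✗ does not match
  C. m²/(s²·K): ✓ matches
  D. J/(kg·K): ✓ matches
  E. J·kg/K: ✗ does not match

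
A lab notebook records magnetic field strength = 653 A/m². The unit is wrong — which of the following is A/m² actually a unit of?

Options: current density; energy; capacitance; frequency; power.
current density

magnetic field strength should have units dimensionally equivalent to A / m (e.g. A/m).
The given unit 'A/m²' reduces to A / m^2. Of the listed options, that is the dimensionality of current density.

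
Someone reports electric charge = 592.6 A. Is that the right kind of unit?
No

electric charge has SI base units: A * s
A does NOT reduce to A * s; a valid unit for electric charge would be e.g. C.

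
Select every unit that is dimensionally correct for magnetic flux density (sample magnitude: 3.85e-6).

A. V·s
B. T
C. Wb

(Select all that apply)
B

magnetic flux density has SI base units: kg / (A * s^2)

Checking each option against kg / (A * s^2):
  A. V·s: ✗ does not match
  B. T: ✓ matches
  C. Wb: ✗ does not match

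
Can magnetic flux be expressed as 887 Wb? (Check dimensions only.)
Yes

magnetic flux has SI base units: kg * m^2 / (A * s^2)
Wb reduces to the same SI base units, so it is a valid unit for magnetic flux.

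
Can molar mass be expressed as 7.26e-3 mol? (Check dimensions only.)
No

molar mass has SI base units: kg / mol
mol does NOT reduce to kg / mol; a valid unit for molar mass would be e.g. kg/mol.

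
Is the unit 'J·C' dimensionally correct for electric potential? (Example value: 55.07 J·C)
No

electric potential has SI base units: kg * m^2 / (A * s^3)
J·C does NOT reduce to kg * m^2 / (A * s^3); a valid unit for electric potential would be e.g. V.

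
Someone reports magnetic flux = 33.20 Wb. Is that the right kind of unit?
Yes

magnetic flux has SI base units: kg * m^2 / (A * s^2)
Wb reduces to the same SI base units, so it is a valid unit for magnetic flux.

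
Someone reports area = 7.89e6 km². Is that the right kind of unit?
Yes

area has SI base units: m^2
km² reduces to the same SI base units, so it is a valid unit for area.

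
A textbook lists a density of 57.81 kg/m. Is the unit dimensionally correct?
No

density has SI base units: kg / m^3
kg/m does NOT reduce to kg / m^3; a valid unit for density would be e.g. kg/m³.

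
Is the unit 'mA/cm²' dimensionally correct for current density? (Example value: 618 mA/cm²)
Yes

current density has SI base units: A / m^2
mA/cm² reduces to the same SI base units, so it is a valid unit for current density.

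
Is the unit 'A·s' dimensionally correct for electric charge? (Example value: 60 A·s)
Yes

electric charge has SI base units: A * s
A·s reduces to the same SI base units, so it is a valid unit for electric charge.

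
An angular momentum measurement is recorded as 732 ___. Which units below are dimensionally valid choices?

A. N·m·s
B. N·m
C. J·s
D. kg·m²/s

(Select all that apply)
A, C, D

angular momentum has SI base units: kg * m^2 / s

Checking each option against kg * m^2 / s:
  A. N·m·s: ✓ matches
  B. N·m: ✗ does not match
  C. J·s: ✓ matches
  D. kg·m²/s: ✓ matches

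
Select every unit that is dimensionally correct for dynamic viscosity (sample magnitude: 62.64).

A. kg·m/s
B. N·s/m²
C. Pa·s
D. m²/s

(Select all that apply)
B, C

dynamic viscosity has SI base units: kg / (m * s)

Checking each option against kg / (m * s):
  A. kg·m/s: ✗ does not match
  B. N·s/m²: ✓ matches
  C. Pa·s: ✓ matches
  D. m²/s: ✗ does not match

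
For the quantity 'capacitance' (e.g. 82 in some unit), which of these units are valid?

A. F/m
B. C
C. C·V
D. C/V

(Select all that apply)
D

capacitance has SI base units: A^2 * s^4 / (kg * m^2)

Checking each option against A^2 * s^4 / (kg * m^2):
  A. F/m: ✗ does not match
  B. C: ✗ does not match
  C. C·V: ✗ does not match
  D. C/V: ✓ matches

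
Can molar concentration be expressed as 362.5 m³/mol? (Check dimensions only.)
No

molar concentration has SI base units: mol / m^3
m³/mol does NOT reduce to mol / m^3; a valid unit for molar concentration would be e.g. mol/m³.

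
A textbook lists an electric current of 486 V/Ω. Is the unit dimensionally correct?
Yes

electric current has SI base units: A
V/Ω reduces to the same SI base units, so it is a valid unit for electric current.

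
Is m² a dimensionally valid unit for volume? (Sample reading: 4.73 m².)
No

volume has SI base units: m^3
m² does NOT reduce to m^3; a valid unit for volume would be e.g. m³.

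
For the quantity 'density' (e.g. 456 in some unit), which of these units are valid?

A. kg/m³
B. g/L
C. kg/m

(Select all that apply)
A, B

density has SI base units: kg / m^3

Checking each option against kg / m^3:
  A. kg/m³: ✓ matches
  B. g/L: ✓ matches
  C. kg/m: ✗ does not match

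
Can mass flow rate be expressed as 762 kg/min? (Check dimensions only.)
Yes

mass flow rate has SI base units: kg / s
kg/min reduces to the same SI base units, so it is a valid unit for mass flow rate.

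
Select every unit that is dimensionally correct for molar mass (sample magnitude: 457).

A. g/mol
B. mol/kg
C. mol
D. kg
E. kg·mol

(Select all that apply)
A

molar mass has SI base units: kg / mol

Checking each option against kg / mol:
  A. g/mol: ✓ matches
  B. mol/kg: ✗ does not match
  C. mol: ✗ does not match
  D. kg: ✗ does not match
  E. kg·mol: ✗ does not match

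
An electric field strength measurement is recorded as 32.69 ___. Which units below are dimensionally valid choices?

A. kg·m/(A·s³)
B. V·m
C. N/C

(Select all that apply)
A, C

electric field strength has SI base units: kg * m / (A * s^3)

Checking each option against kg * m / (A * s^3):
  A. kg·m/(A·s³): ✓ matches
  B. V·m: ✗ does not match
  C. N/C: ✓ matches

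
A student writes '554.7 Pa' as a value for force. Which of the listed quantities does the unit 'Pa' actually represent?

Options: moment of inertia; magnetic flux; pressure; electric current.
pressure

force should have units dimensionally equivalent to kg * m / s^2 (e.g. N).
The given unit 'Pa' reduces to kg / (m * s^2). Of the listed options, that is the dimensionality of pressure.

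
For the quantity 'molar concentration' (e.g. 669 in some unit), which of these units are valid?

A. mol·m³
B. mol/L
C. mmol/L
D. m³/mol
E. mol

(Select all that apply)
B, C

molar concentration has SI base units: mol / m^3

Checking each option against mol / m^3:
  A. mol·m³: ✗ does not match
  B. mol/L: ✓ matches
  C. mmol/L: ✓ matches
  D. m³/mol: ✗ does not match
  E. mol: ✗ does not match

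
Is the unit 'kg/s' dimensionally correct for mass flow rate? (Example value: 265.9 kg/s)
Yes

mass flow rate has SI base units: kg / s
kg/s reduces to the same SI base units, so it is a valid unit for mass flow rate.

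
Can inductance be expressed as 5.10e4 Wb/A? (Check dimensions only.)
Yes

inductance has SI base units: kg * m^2 / (A^2 * s^2)
Wb/A reduces to the same SI base units, so it is a valid unit for inductance.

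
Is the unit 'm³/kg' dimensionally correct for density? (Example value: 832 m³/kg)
No

density has SI base units: kg / m^3
m³/kg does NOT reduce to kg / m^3; a valid unit for density would be e.g. kg/m³.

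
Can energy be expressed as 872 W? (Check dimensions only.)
No

energy has SI base units: kg * m^2 / s^2
W does NOT reduce to kg * m^2 / s^2; a valid unit for energy would be e.g. J.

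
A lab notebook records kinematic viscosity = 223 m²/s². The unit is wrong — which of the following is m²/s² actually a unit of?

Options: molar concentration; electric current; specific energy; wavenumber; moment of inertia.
specific energy

kinematic viscosity should have units dimensionally equivalent to m^2 / s (e.g. m²/s).
The given unit 'm²/s²' reduces to m^2 / s^2. Of the listed options, that is the dimensionality of specific energy.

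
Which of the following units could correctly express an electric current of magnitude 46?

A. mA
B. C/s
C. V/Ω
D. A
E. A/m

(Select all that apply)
A, B, C, D

electric current has SI base units: A

Checking each option against A:
  A. mA: ✓ matches
  B. C/s: ✓ matches
  C. V/Ω: ✓ matches
  D. A: ✓ matches
  E. A/m: ✗ does not match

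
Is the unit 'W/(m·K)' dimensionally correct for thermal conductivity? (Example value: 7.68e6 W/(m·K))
Yes

thermal conductivity has SI base units: kg * m / (s^3 * K)
W/(m·K) reduces to the same SI base units, so it is a valid unit for thermal conductivity.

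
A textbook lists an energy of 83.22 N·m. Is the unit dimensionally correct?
Yes

energy has SI base units: kg * m^2 / s^2
N·m reduces to the same SI base units, so it is a valid unit for energy.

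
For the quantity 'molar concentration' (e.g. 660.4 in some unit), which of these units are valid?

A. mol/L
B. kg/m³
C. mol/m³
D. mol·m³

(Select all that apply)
A, C

molar concentration has SI base units: mol / m^3

Checking each option against mol / m^3:
  A. mol/L: ✓ matches
  B. kg/m³: ✗ does not match
  C. mol/m³: ✓ matches
  D. mol·m³: ✗ does not match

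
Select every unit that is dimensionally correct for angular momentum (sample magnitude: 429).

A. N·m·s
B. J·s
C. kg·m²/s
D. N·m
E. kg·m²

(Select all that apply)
A, B, C

angular momentum has SI base units: kg * m^2 / s

Checking each option against kg * m^2 / s:
  A. N·m·s: ✓ matches
  B. J·s: ✓ matches
  C. kg·m²/s: ✓ matches
  D. N·m: ✗ does not match
  E. kg·m²: ✗ does not match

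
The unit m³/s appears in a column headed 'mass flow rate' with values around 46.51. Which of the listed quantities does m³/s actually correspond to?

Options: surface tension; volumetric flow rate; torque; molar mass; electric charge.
volumetric flow rate

mass flow rate should have units dimensionally equivalent to kg / s (e.g. kg/s).
The given unit 'm³/s' reduces to m^3 / s. Of the listed options, that is the dimensionality of volumetric flow rate.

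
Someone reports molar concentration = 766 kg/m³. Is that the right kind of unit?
No

molar concentration has SI base units: mol / m^3
kg/m³ does NOT reduce to mol / m^3; a valid unit for molar concentration would be e.g. mol/m³.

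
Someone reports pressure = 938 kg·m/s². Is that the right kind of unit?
No

pressure has SI base units: kg / (m * s^2)
kg·m/s² does NOT reduce to kg / (m * s^2); a valid unit for pressure would be e.g. Pa.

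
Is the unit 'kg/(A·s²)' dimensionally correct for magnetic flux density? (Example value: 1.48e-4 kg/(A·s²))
Yes

magnetic flux density has SI base units: kg / (A * s^2)
kg/(A·s²) reduces to the same SI base units, so it is a valid unit for magnetic flux density.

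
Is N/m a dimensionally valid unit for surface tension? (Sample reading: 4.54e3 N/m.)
Yes

surface tension has SI base units: kg / s^2
N/m reduces to the same SI base units, so it is a valid unit for surface tension.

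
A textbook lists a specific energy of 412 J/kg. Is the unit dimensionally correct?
Yes

specific energy has SI base units: m^2 / s^2
J/kg reduces to the same SI base units, so it is a valid unit for specific energy.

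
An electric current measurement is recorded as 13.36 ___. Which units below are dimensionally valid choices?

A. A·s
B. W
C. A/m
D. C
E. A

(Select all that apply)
E

electric current has SI base units: A

Checking each option against A:
  A. A·s: ✗ does not match
  B. W: ✗ does not match
  C. A/m: ✗ does not match
  D. C: ✗ does not match
  E. A: ✓ matches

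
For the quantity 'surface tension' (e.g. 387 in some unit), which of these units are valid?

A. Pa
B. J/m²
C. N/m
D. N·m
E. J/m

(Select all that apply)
B, C

surface tension has SI base units: kg / s^2

Checking each option against kg / s^2:
  A. Pa: ✗ does not match
  B. J/m²: ✓ matches
  C. N/m: ✓ matches
  D. N·m: ✗ does not match
  E. J/m: ✗ does not match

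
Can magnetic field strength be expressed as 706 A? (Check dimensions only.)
No

magnetic field strength has SI base units: A / m
A does NOT reduce to A / m; a valid unit for magnetic field strength would be e.g. A/m.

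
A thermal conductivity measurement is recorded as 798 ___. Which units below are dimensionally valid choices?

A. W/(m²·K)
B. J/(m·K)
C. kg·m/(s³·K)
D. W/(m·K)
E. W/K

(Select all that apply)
C, D

thermal conductivity has SI base units: kg * m / (s^3 * K)

Checking each option against kg * m / (s^3 * K):
  A. W/(m²·K): ✗ does not match
  B. J/(m·K): ✗ does not match
  C. kg·m/(s³·K): ✓ matches
  D. W/(m·K): ✓ matches
  E. W/K: ✗ does not match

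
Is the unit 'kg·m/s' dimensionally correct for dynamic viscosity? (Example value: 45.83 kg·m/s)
No

dynamic viscosity has SI base units: kg / (m * s)
kg·m/s does NOT reduce to kg / (m * s); a valid unit for dynamic viscosity would be e.g. Pa·s.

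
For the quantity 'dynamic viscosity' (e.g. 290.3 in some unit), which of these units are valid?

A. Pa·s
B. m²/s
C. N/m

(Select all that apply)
A

dynamic viscosity has SI base units: kg / (m * s)

Checking each option against kg / (m * s):
  A. Pa·s: ✓ matches
  B. m²/s: ✗ does not match
  C. N/m: ✗ does not match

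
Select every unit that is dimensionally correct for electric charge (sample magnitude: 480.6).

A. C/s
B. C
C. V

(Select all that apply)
B

electric charge has SI base units: A * s

Checking each option against A * s:
  A. C/s: ✗ does not match
  B. C: ✓ matches
  C. V: ✗ does not match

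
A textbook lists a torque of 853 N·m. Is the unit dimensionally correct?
Yes

torque has SI base units: kg * m^2 / s^2
N·m reduces to the same SI base units, so it is a valid unit for torque.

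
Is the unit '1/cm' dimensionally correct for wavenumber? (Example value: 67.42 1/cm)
Yes

wavenumber has SI base units: 1 / m
1/cm reduces to the same SI base units, so it is a valid unit for wavenumber.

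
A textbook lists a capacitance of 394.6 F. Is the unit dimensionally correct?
Yes

capacitance has SI base units: A^2 * s^4 / (kg * m^2)
F reduces to the same SI base units, so it is a valid unit for capacitance.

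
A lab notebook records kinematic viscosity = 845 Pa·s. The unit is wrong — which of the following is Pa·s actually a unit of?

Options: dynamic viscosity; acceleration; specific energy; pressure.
dynamic viscosity

kinematic viscosity should have units dimensionally equivalent to m^2 / s (e.g. m²/s).
The given unit 'Pa·s' reduces to kg / (m * s). Of the listed options, that is the dimensionality of dynamic viscosity.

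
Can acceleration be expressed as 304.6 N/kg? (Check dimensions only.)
Yes

acceleration has SI base units: m / s^2
N/kg reduces to the same SI base units, so it is a valid unit for acceleration.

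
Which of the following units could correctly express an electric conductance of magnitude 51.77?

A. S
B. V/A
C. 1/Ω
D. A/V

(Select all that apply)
A, C, D

electric conductance has SI base units: A^2 * s^3 / (kg * m^2)

Checking each option against A^2 * s^3 / (kg * m^2):
  A. S: ✓ matches
  B. V/A: ✗ does not match
  C. 1/Ω: ✓ matches
  D. A/V: ✓ matches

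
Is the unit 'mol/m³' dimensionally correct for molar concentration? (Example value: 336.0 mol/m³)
Yes

molar concentration has SI base units: mol / m^3
mol/m³ reduces to the same SI base units, so it is a valid unit for molar concentration.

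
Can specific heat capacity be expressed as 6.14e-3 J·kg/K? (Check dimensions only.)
No

specific heat capacity has SI base units: m^2 / (s^2 * K)
J·kg/K does NOT reduce to m^2 / (s^2 * K); a valid unit for specific heat capacity would be e.g. J/(kg·K).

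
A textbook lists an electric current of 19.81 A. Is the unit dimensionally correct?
Yes

electric current has SI base units: A
A reduces to the same SI base units, so it is a valid unit for electric current.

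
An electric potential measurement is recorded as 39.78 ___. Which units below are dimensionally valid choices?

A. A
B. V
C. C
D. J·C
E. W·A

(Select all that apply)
B

electric potential has SI base units: kg * m^2 / (A * s^3)

Checking each option against kg * m^2 / (A * s^3):
  A. A: ✗ does not match
  B. V: ✓ matches
  C. C: ✗ does not match
  D. J·C: ✗ does not match
  E. W·A: ✗ does not match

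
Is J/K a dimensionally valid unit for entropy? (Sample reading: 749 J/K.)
Yes

entropy has SI base units: kg * m^2 / (s^2 * K)
J/K reduces to the same SI base units, so it is a valid unit for entropy.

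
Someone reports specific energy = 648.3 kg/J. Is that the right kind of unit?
No

specific energy has SI base units: m^2 / s^2
kg/J does NOT reduce to m^2 / s^2; a valid unit for specific energy would be e.g. J/kg.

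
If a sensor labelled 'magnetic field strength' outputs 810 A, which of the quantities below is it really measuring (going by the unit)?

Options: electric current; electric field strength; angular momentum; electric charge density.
electric current

magnetic field strength should have units dimensionally equivalent to A / m (e.g. A/m).
The given unit 'A' reduces to A. Of the listed options, that is the dimensionality of electric current.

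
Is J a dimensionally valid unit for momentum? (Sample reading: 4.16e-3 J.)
No

momentum has SI base units: kg * m / s
J does NOT reduce to kg * m / s; a valid unit for momentum would be e.g. kg·m/s.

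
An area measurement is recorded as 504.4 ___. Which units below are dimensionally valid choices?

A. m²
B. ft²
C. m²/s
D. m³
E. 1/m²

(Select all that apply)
A, B

area has SI base units: m^2

Checking each option against m^2:
  A. m²: ✓ matches
  B. ft²: ✓ matches
  C. m²/s: ✗ does not match
  D. m³: ✗ does not match
  E. 1/m²: ✗ does not match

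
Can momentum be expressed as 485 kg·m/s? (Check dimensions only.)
Yes

momentum has SI base units: kg * m / s
kg·m/s reduces to the same SI base units, so it is a valid unit for momentum.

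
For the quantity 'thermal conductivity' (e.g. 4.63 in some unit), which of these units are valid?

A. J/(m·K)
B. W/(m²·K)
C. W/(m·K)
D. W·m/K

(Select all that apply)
C

thermal conductivity has SI base units: kg * m / (s^3 * K)

Checking each option against kg * m / (s^3 * K):
  A. J/(m·K): ✗ does not match
  B. W/(m²·K): ✗ does not match
  C. W/(m·K): ✓ matches
  D. W·m/K: ✗ does not match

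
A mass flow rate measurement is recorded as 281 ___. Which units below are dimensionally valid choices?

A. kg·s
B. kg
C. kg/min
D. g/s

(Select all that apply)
C, D

mass flow rate has SI base units: kg / s

Checking each option against kg / s:
  A. kg·s: ✗ does not match
  B. kg: ✗ does not match
  C. kg/min: ✓ matches
  D. g/s: ✓ matches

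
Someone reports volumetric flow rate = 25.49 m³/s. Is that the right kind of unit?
Yes

volumetric flow rate has SI base units: m^3 / s
m³/s reduces to the same SI base units, so it is a valid unit for volumetric flow rate.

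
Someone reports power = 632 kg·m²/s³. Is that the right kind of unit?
Yes

power has SI base units: kg * m^2 / s^3
kg·m²/s³ reduces to the same SI base units, so it is a valid unit for power.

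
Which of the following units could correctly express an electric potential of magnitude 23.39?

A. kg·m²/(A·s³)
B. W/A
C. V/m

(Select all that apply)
A, B

electric potential has SI base units: kg * m^2 / (A * s^3)

Checking each option against kg * m^2 / (A * s^3):
  A. kg·m²/(A·s³): ✓ matches
  B. W/A: ✓ matches
  C. V/m: ✗ does not match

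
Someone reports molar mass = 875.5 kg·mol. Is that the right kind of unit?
No

molar mass has SI base units: kg / mol
kg·mol does NOT reduce to kg / mol; a valid unit for molar mass would be e.g. kg/mol.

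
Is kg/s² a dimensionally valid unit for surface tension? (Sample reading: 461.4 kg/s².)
Yes

surface tension has SI base units: kg / s^2
kg/s² reduces to the same SI base units, so it is a valid unit for surface tension.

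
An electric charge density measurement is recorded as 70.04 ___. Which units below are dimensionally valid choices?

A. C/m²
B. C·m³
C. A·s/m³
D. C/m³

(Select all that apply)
C, D

electric charge density has SI base units: A * s / m^3

Checking each option against A * s / m^3:
  A. C/m²: ✗ does not match
  B. C·m³: ✗ does not match
  C. A·s/m³: ✓ matches
  D. C/m³: ✓ matches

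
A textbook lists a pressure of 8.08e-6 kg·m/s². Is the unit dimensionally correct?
No

pressure has SI base units: kg / (m * s^2)
kg·m/s² does NOT reduce to kg / (m * s^2); a valid unit for pressure would be e.g. Pa.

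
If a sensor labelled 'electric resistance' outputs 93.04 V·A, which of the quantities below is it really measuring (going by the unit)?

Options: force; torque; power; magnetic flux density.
power

electric resistance should have units dimensionally equivalent to kg * m^2 / (A^2 * s^3) (e.g. Ω).
The given unit 'V·A' reduces to kg * m^2 / s^3. Of the listed options, that is the dimensionality of power.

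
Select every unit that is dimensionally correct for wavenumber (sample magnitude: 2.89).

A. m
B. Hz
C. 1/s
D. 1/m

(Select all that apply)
D

wavenumber has SI base units: 1 / m

Checking each option against 1 / m:
  A. m: ✗ does not match
  B. Hz: ✗ does not match
  C. 1/s: ✗ does not match
  D. 1/m: ✓ matches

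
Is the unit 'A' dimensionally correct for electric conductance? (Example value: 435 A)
No

electric conductance has SI base units: A^2 * s^3 / (kg * m^2)
A does NOT reduce to A^2 * s^3 / (kg * m^2); a valid unit for electric conductance would be e.g. S.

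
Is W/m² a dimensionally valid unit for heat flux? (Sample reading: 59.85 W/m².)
Yes

heat flux has SI base units: kg / s^3
W/m² reduces to the same SI base units, so it is a valid unit for heat flux.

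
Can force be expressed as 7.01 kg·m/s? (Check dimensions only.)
No

force has SI base units: kg * m / s^2
kg·m/s does NOT reduce to kg * m / s^2; a valid unit for force would be e.g. N.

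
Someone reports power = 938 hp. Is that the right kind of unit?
Yes

power has SI base units: kg * m^2 / s^3
hp reduces to the same SI base units, so it is a valid unit for power.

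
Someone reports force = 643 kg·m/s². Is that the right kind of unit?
Yes

force has SI base units: kg * m / s^2
kg·m/s² reduces to the same SI base units, so it is a valid unit for force.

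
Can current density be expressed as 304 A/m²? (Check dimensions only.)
Yes

current density has SI base units: A / m^2
A/m² reduces to the same SI base units, so it is a valid unit for current density.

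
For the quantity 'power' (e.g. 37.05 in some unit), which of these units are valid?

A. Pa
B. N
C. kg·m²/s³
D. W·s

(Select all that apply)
C

power has SI base units: kg * m^2 / s^3

Checking each option against kg * m^2 / s^3:
  A. Pa: ✗ does not match
  B. N: ✗ does not match
  C. kg·m²/s³: ✓ matches
  D. W·s: ✗ does not match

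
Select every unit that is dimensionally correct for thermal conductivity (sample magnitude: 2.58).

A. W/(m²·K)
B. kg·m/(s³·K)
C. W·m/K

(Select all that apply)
B

thermal conductivity has SI base units: kg * m / (s^3 * K)

Checking each option against kg * m / (s^3 * K):
  A. W/(m²·K): ✗ does not match
  B. kg·m/(s³·K): ✓ matches
  C. W·m/K: ✗ does not match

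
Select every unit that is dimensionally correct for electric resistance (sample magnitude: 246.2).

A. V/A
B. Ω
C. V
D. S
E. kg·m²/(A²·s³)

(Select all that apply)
A, B, E

electric resistance has SI base units: kg * m^2 / (A^2 * s^3)

Checking each option against kg * m^2 / (A^2 * s^3):
  A. V/A: ✓ matches
  B. Ω: ✓ matches
  C. V: ✗ does not match
  D. S: ✗ does not match
  E. kg·m²/(A²·s³): ✓ matches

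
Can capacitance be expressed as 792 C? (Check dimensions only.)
No

capacitance has SI base units: A^2 * s^4 / (kg * m^2)
C does NOT reduce to A^2 * s^4 / (kg * m^2); a valid unit for capacitance would be e.g. F.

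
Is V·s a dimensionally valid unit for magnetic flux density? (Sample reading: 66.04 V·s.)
No

magnetic flux density has SI base units: kg / (A * s^2)
V·s does NOT reduce to kg / (A * s^2); a valid unit for magnetic flux density would be e.g. T.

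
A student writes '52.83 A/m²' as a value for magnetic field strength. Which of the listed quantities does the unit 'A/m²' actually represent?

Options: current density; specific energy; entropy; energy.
current density

magnetic field strength should have units dimensionally equivalent to A / m (e.g. A/m).
The given unit 'A/m²' reduces to A / m^2. Of the listed options, that is the dimensionality of current density.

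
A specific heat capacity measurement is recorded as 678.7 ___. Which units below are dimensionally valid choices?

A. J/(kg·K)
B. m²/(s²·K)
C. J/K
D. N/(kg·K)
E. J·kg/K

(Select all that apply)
A, B

specific heat capacity has SI base units: m^2 / (s^2 * K)

Checking each option against m^2 / (s^2 * K):
  A. J/(kg·K): ✓ matches
  B. m²/(s²·K): ✓ matches
  C. J/K: ✗ does not match
  D. N/(kg·K): ✗ does not match
  E. J·kg/K: ✗ does not match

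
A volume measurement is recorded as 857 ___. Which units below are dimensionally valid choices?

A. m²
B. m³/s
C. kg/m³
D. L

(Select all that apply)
D

volume has SI base units: m^3

Checking each option against m^3:
  A. m²: ✗ does not match
  B. m³/s: ✗ does not match
  C. kg/m³: ✗ does not match
  D. L: ✓ matches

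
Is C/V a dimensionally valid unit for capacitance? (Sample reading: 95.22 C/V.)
Yes

capacitance has SI base units: A^2 * s^4 / (kg * m^2)
C/V reduces to the same SI base units, so it is a valid unit for capacitance.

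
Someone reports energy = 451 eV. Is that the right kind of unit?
Yes

energy has SI base units: kg * m^2 / s^2
eV reduces to the same SI base units, so it is a valid unit for energy.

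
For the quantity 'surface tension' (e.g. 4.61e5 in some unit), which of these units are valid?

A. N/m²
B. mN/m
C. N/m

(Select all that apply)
B, C

surface tension has SI base units: kg / s^2

Checking each option against kg / s^2:
  A. N/m²: ✗ does not match
  B. mN/m: ✓ matches
  C. N/m: ✓ matches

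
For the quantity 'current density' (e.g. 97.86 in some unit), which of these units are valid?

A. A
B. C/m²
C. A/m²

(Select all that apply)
C

current density has SI base units: A / m^2

Checking each option against A / m^2:
  A. A: ✗ does not match
  B. C/m²: ✗ does not match
  C. A/m²: ✓ matches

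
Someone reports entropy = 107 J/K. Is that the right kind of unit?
Yes

entropy has SI base units: kg * m^2 / (s^2 * K)
J/K reduces to the same SI base units, so it is a valid unit for entropy.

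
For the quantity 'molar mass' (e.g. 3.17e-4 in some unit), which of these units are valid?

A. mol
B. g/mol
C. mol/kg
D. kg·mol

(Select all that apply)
B

molar mass has SI base units: kg / mol

Checking each option against kg / mol:
  A. mol: ✗ does not match
  B. g/mol: ✓ matches
  C. mol/kg: ✗ does not match
  D. kg·mol: ✗ does not match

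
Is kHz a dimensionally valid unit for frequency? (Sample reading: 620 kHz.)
Yes

frequency has SI base units: 1 / s
kHz reduces to the same SI base units, so it is a valid unit for frequency.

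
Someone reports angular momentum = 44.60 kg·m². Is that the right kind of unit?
No

angular momentum has SI base units: kg * m^2 / s
kg·m² does NOT reduce to kg * m^2 / s; a valid unit for angular momentum would be e.g. kg·m²/s.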